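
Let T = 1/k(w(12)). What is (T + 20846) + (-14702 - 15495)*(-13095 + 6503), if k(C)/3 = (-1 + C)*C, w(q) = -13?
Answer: 108697390621/546 ≈ 1.9908e+8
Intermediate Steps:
k(C) = 3*C*(-1 + C) (k(C) = 3*((-1 + C)*C) = 3*(C*(-1 + C)) = 3*C*(-1 + C))
T = 1/546 (T = 1/(3*(-13)*(-1 - 13)) = 1/(3*(-13)*(-14)) = 1/546 ≈ 0.0018315)
(T + 20846) + (-14702 - 15495)*(-13095 + 6503) = (1/546 + 20846) + (-14702 - 15495)*(-13095 + 6503) = 11381917/546 - 30197*(-6592) = 11381917/546 + 199058624 = 108697390621/546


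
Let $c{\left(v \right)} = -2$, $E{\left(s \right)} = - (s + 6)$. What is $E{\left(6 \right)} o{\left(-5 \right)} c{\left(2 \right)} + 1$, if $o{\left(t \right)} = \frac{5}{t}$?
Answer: $-23$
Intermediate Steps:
$E{\left(s \right)} = -6 - s$ ($E{\left(s \right)} = - (6 + s) = -6 - s$)
$E{\left(6 \right)} o{\left(-5 \right)} c{\left(2 \right)} + 1 = \left(-6 - 6\right) \frac{5}{-5} \left(-2\right) + 1 = \left(-6 - 6\right) 5 \left(- \frac{1}{5}\right) \left(-2\right) + 1 = \left(-12\right) \left(-1\right) \left(-2\right) + 1 = 12 \left(-2\right) + 1 = -24 + 1 = -23$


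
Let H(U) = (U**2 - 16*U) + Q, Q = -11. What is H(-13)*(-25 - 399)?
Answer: -155184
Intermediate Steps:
H(U) = -11 + U**2 - 16*U (H(U) = (U**2 - 16*U) - 11 = -11 + U**2 - 16*U)
H(-13)*(-25 - 399) = (-11 + (-13)**2 - 16*(-13))*(-25 - 399) = (-11 + 169 + 208)*(-424) = 366*(-424) = -155184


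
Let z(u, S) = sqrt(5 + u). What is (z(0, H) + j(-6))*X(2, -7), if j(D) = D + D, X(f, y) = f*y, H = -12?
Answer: 168 - 14*sqrt(5) ≈ 136.70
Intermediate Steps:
j(D) = 2*D
(z(0, H) + j(-6))*X(2, -7) = (sqrt(5 + 0) + 2*(-6))*(2*(-7)) = (sqrt(5) - 12)*(-14) = (-12 + sqrt(5))*(-14) = 168 - 14*sqrt(5)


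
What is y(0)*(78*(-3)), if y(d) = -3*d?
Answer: 0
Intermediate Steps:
y(0)*(78*(-3)) = (-3*0)*(78*(-3)) = 0*(-234) = 0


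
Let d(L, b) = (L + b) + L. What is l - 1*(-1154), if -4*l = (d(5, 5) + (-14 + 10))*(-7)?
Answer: 4693/4 ≈ 1173.3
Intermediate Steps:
d(L, b) = b + 2*L
l = 77/4 (l = -((5 + 2*5) + (-14 + 10))*(-7)/4 = -((5 + 10) - 4)*(-7)/4 = -(15 - 4)*(-7)/4 = -11*(-7)/4 = -¼*(-77) = 77/4 ≈ 19.250)
l - 1*(-1154) = 77/4 - 1*(-1154) = 77/4 + 1154 = 4693/4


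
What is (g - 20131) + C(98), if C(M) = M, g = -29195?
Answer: -49228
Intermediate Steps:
(g - 20131) + C(98) = (-29195 - 20131) + 98 = -49326 + 98 = -49228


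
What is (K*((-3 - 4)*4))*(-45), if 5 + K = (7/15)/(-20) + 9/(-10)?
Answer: -37317/5 ≈ -7463.4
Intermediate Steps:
K = -1777/300 (K = -5 + ((7/15)/(-20) + 9/(-10)) = -5 + ((7*(1/15))*(-1/20) + 9*(-1/10)) = -5 + ((7/15)*(-1/20) - 9/10) = -5 + (-7/300 - 9/10) = -5 - 277/300 = -1777/300 ≈ -5.9233)
(K*((-3 - 4)*4))*(-45) = -1777*(-3 - 4)*4/300*(-45) = -(-12439)*4/300*(-45) = -1777/300*(-28)*(-45) = (12439/75)*(-45) = -37317/5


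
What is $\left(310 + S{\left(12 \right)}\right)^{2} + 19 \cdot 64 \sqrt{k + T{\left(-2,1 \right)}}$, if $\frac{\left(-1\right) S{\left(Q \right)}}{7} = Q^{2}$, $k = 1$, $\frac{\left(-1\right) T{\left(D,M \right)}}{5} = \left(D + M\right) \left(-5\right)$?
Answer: $487204 + 2432 i \sqrt{6} \approx 4.872 \cdot 10^{5} + 5957.2 i$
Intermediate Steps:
$T{\left(D,M \right)} = 25 D + 25 M$ ($T{\left(D,M \right)} = - 5 \left(D + M\right) \left(-5\right) = - 5 \left(- 5 D - 5 M\right) = 25 D + 25 M$)
$S{\left(Q \right)} = - 7 Q^{2}$
$\left(310 + S{\left(12 \right)}\right)^{2} + 19 \cdot 64 \sqrt{k + T{\left(-2,1 \right)}} = \left(310 - 7 \cdot 12^{2}\right)^{2} + 19 \cdot 64 \sqrt{1 + \left(25 \left(-2\right) + 25 \cdot 1\right)} = \left(310 - 1008\right)^{2} + 1216 \sqrt{1 + \left(-50 + 25\right)} = \left(310 - 1008\right)^{2} + 1216 \sqrt{1 - 25} = \left(-698\right)^{2} + 1216 \sqrt{-24} = 487204 + 1216 \cdot 2 i \sqrt{6} = 487204 + 2432 i \sqrt{6}$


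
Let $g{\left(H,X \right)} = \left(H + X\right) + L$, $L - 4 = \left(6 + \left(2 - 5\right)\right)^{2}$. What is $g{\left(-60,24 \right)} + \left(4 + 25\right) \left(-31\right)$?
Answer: $-922$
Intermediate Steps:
$L = 13$ ($L = 4 + \left(6 + \left(2 - 5\right)\right)^{2} = 4 + \left(6 - 3\right)^{2} = 4 + 3^{2} = 4 + 9 = 13$)
$g{\left(H,X \right)} = 13 + H + X$ ($g{\left(H,X \right)} = \left(H + X\right) + 13 = 13 + H + X$)
$g{\left(-60,24 \right)} + \left(4 + 25\right) \left(-31\right) = \left(13 - 60 + 24\right) + \left(4 + 25\right) \left(-31\right) = -23 + 29 \left(-31\right) = -23 - 899 = -922$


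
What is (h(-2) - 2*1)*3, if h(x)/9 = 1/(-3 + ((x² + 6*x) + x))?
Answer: -105/13 ≈ -8.0769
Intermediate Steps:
h(x) = 9/(-3 + x² + 7*x) (h(x) = 9/(-3 + ((x² + 6*x) + x)) = 9/(-3 + (x² + 7*x)) = 9/(-3 + x² + 7*x))
(h(-2) - 2*1)*3 = (9/(-3 + (-2)² + 7*(-2)) - 2*1)*3 = (9/(-3 + 4 - 14) - 2)*3 = (9/(-13) - 2)*3 = (9*(-1/13) - 2)*3 = (-9/13 - 2)*3 = -35/13*3 = -105/13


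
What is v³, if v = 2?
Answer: 8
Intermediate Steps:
v³ = 2³ = 8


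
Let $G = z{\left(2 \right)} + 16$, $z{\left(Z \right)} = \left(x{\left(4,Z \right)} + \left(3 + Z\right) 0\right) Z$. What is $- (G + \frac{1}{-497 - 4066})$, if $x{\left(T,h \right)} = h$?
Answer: $- \frac{91259}{4563} \approx -20.0$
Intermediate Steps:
$z{\left(Z \right)} = Z^{2}$ ($z{\left(Z \right)} = \left(Z + \left(3 + Z\right) 0\right) Z = \left(Z + 0\right) Z = Z Z = Z^{2}$)
$G = 20$ ($G = 2^{2} + 16 = 4 + 16 = 20$)
$- (G + \frac{1}{-497 - 4066}) = - (20 + \frac{1}{-497 - 4066}) = - (20 + \frac{1}{-4563}) = - (20 - \frac{1}{4563}) = \left(-1\right) \frac{91259}{4563} = - \frac{91259}{4563}$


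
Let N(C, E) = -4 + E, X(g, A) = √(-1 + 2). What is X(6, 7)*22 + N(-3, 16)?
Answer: 34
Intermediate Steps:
X(g, A) = 1 (X(g, A) = √1 = 1)
X(6, 7)*22 + N(-3, 16) = 1*22 + (-4 + 16) = 22 + 12 = 34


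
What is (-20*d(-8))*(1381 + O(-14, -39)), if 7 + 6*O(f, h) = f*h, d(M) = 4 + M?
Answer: 353000/3 ≈ 1.1767e+5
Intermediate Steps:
O(f, h) = -7/6 + f*h/6 (O(f, h) = -7/6 + (f*h)/6 = -7/6 + f*h/6)
(-20*d(-8))*(1381 + O(-14, -39)) = (-20*(4 - 8))*(1381 + (-7/6 + (1/6)*(-14)*(-39))) = (-20*(-4))*(1381 + (-7/6 + 91)) = 80*(1381 + 539/6) = 80*(8825/6) = 353000/3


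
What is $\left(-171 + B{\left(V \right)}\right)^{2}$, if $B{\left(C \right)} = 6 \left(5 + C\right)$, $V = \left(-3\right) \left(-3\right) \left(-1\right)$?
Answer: $38025$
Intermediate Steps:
$V = -9$ ($V = 9 \left(-1\right) = -9$)
$B{\left(C \right)} = 30 + 6 C$
$\left(-171 + B{\left(V \right)}\right)^{2} = \left(-171 + \left(30 + 6 \left(-9\right)\right)\right)^{2} = \left(-171 + \left(30 - 54\right)\right)^{2} = \left(-171 - 24\right)^{2} = \left(-195\right)^{2} = 38025$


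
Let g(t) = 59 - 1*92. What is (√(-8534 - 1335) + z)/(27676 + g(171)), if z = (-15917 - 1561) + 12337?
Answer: -5141/27643 + I*√9869/27643 ≈ -0.18598 + 0.0035938*I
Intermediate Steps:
g(t) = -33 (g(t) = 59 - 92 = -33)
z = -5141 (z = -17478 + 12337 = -5141)
(√(-8534 - 1335) + z)/(27676 + g(171)) = (√(-8534 - 1335) - 5141)/(27676 - 33) = (√(-9869) - 5141)/27643 = (I*√9869 - 5141)*(1/27643) = (-5141 + I*√9869)*(1/27643) = -5141/27643 + I*√9869/27643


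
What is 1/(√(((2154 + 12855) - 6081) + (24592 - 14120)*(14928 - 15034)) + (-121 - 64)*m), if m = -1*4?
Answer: 185/412176 - I*√68819/412176 ≈ 0.00044884 - 0.00063646*I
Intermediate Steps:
m = -4
1/(√(((2154 + 12855) - 6081) + (24592 - 14120)*(14928 - 15034)) + (-121 - 64)*m) = 1/(√(((2154 + 12855) - 6081) + (24592 - 14120)*(14928 - 15034)) + (-121 - 64)*(-4)) = 1/(√((15009 - 6081) + 10472*(-106)) - 185*(-4)) = 1/(√(8928 - 1110032) + 740) = 1/(√(-1101104) + 740) = 1/(4*I*√68819 + 740) = 1/(740 + 4*I*√68819)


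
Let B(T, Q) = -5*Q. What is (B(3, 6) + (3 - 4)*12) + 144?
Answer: 102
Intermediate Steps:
(B(3, 6) + (3 - 4)*12) + 144 = (-5*6 + (3 - 4)*12) + 144 = (-30 - 1*12) + 144 = (-30 - 12) + 144 = -42 + 144 = 102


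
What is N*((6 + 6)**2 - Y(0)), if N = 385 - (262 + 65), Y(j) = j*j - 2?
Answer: 8468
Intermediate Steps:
Y(j) = -2 + j**2 (Y(j) = j**2 - 2 = -2 + j**2)
N = 58 (N = 385 - 1*327 = 385 - 327 = 58)
N*((6 + 6)**2 - Y(0)) = 58*((6 + 6)**2 - (-2 + 0**2)) = 58*(12**2 - (-2 + 0)) = 58*(144 - 1*(-2)) = 58*(144 + 2) = 58*146 = 8468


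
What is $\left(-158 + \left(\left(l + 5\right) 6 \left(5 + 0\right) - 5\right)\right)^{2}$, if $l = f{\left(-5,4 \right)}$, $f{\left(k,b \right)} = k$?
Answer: $26569$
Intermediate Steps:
$l = -5$
$\left(-158 + \left(\left(l + 5\right) 6 \left(5 + 0\right) - 5\right)\right)^{2} = \left(-158 - \left(5 - \left(-5 + 5\right) 6 \left(5 + 0\right)\right)\right)^{2} = \left(-158 - \left(5 + 0 \cdot 6 \cdot 5\right)\right)^{2} = \left(-158 + \left(0 \cdot 30 - 5\right)\right)^{2} = \left(-158 + \left(0 - 5\right)\right)^{2} = \left(-158 - 5\right)^{2} = \left(-163\right)^{2} = 26569$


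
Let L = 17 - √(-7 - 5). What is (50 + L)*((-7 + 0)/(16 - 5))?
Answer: -469/11 + 14*I*√3/11 ≈ -42.636 + 2.2044*I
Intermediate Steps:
L = 17 - 2*I*√3 (L = 17 - √(-12) = 17 - 2*I*√3 ≈ 17.0 - 3.4641*I)
(50 + L)*((-7 + 0)/(16 - 5)) = (50 + (17 - 2*I*√3))*((-7 + 0)/(16 - 5)) = (67 - 2*I*√3)*(-7/11) = -469/11 + 14*I*√3/11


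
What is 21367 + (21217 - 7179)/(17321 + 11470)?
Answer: 615191335/28791 ≈ 21368.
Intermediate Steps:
21367 + (21217 - 7179)/(17321 + 11470) = 21367 + 14038/28791 = 615191335/28791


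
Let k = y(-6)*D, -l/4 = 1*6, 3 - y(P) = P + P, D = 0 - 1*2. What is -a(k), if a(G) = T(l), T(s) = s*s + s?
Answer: -552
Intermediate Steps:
D = -2 (D = 0 - 2 = -2)
y(P) = 3 - 2*P (y(P) = 3 - (P + P) = 3 - 2*P)
l = -24 (l = -4*6 = -24)
T(s) = s + s² (T(s) = s² + s = s + s²)
k = -30 (k = (3 - 2*(-6))*(-2) = (3 + 12)*(-2) = 15*(-2) = -30)
a(G) = 552 (a(G) = -24*(1 - 24) = -24*(-23) = 552)
-a(k) = -1*552 = -552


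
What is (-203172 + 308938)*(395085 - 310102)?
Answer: 8988311978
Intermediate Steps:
(-203172 + 308938)*(395085 - 310102) = 105766*84983 = 8988311978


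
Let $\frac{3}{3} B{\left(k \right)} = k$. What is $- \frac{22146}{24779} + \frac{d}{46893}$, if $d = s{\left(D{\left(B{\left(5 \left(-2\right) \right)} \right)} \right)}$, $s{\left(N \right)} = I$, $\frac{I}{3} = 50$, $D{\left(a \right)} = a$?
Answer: $- \frac{344925176}{387320549} \approx -0.89054$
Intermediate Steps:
$B{\left(k \right)} = k$
$I = 150$ ($I = 3 \cdot 50 = 150$)
$s{\left(N \right)} = 150$
$d = 150$
$- \frac{22146}{24779} + \frac{d}{46893} = - \frac{22146}{24779} + \frac{150}{46893} = \left(-22146\right) \frac{1}{24779} + 150 \cdot \frac{1}{46893} = - \frac{22146}{24779} + \frac{50}{15631} = - \frac{344925176}{387320549}$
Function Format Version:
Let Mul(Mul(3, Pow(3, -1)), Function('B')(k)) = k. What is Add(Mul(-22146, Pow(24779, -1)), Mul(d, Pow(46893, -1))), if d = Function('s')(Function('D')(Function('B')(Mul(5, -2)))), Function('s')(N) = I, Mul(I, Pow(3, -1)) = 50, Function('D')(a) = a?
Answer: Rational(-344925176, 387320549) ≈ -0.89054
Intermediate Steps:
Function('B')(k) = k
I = 150 (I = Mul(3, 50) = 150)
Function('s')(N) = 150
d = 150
Add(Mul(-22146, Pow(24779, -1)), Mul(d, Pow(46893, -1))) = Add(Mul(-22146, Pow(24779, -1)), Mul(150, Pow(46893, -1))) = Add(Mul(-22146, Rational(1, 24779)), Mul(150, Rational(1, 46893))) = Add(Rational(-22146, 24779), Rational(50, 15631)) = Rational(-344925176, 387320549)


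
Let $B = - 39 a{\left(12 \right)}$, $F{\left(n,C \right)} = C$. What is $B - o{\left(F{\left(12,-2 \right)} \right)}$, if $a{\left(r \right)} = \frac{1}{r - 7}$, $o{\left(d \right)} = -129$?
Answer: $\frac{606}{5} \approx 121.2$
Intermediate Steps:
$a{\left(r \right)} = \frac{1}{-7 + r}$
$B = - \frac{39}{5}$ ($B = - \frac{39}{-7 + 12} = - \frac{39}{5} \approx -7.8$)
$B - o{\left(F{\left(12,-2 \right)} \right)} = - \frac{39}{5} - -129 = - \frac{39}{5} + 129 = \frac{606}{5}$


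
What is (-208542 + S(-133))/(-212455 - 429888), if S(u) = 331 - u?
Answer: 16006/49411 ≈ 0.32394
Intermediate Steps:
(-208542 + S(-133))/(-212455 - 429888) = (-208542 + (331 - 1*(-133)))/(-212455 - 429888) = (-208542 + (331 + 133))/(-642343) = (-208542 + 464)*(-1/642343) = -208078*(-1/642343) = 16006/49411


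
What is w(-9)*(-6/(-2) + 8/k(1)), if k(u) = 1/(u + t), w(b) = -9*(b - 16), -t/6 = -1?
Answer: 13275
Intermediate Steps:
t = 6 (t = -6*(-1) = 6)
w(b) = 144 - 9*b (w(b) = -9*(-16 + b) = 144 - 9*b)
k(u) = 1/(6 + u) (k(u) = 1/(u + 6) = 1/(6 + u))
w(-9)*(-6/(-2) + 8/k(1)) = (144 - 9*(-9))*(-6/(-2) + 8/(1/(6 + 1))) = (144 + 81)*(-6*(-½) + 8/(1/7)) = 225*(3 + 8/(⅐)) = 225*(3 + 8*7) = 225*(3 + 56) = 225*59 = 13275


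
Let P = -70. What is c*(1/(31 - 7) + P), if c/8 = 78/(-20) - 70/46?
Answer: 91031/30 ≈ 3034.4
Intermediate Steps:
c = -4988/115 (c = 8*(78/(-20) - 70/46) = 8*(78*(-1/20) - 70*1/46) = 8*(-39/10 - 35/23) = 8*(-1247/230) = -4988/115 ≈ -43.374)
c*(1/(31 - 7) + P) = -4988*(1/(31 - 7) - 70)/115 = -4988*(1/24 - 70)/115 = -4988/115*(-1679/24) = 91031/30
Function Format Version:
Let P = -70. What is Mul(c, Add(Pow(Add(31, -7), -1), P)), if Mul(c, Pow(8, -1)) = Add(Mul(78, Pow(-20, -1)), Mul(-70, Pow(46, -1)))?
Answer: Rational(91031, 30) ≈ 3034.4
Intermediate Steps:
c = Rational(-4988, 115) (c = Mul(8, Add(Mul(78, Pow(-20, -1)), Mul(-70, Pow(46, -1)))) = Mul(8, Add(Mul(78, Rational(-1, 20)), Mul(-70, Rational(1, 46)))) = Mul(8, Add(Rational(-39, 10), Rational(-35, 23))) = Mul(8, Rational(-1247, 230)) = Rational(-4988, 115) ≈ -43.374)
Mul(c, Add(Pow(Add(31, -7), -1), P)) = Mul(Rational(-4988, 115), Add(Pow(Add(31, -7), -1), -70)) = Mul(Rational(-4988, 115), Add(Pow(24, -1), -70)) = Mul(Rational(-4988, 115), Add(Rational(1, 24), -70)) = Mul(Rational(-4988, 115), Rational(-1679, 24)) = Rational(91031, 30)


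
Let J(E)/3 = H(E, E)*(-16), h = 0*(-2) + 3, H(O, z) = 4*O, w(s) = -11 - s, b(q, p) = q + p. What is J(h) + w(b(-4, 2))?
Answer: -585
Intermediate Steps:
b(q, p) = p + q
h = 3 (h = 0 + 3 = 3)
J(E) = -192*E (J(E) = 3*((4*E)*(-16)) = 3*(-64*E) = -192*E)
J(h) + w(b(-4, 2)) = -192*3 + (-11 - (2 - 4)) = -576 + (-11 - 1*(-2)) = -576 + (-11 + 2) = -576 - 9 = -585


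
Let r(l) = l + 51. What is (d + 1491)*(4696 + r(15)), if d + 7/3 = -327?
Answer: 16595570/3 ≈ 5.5319e+6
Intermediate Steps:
r(l) = 51 + l
d = -988/3 (d = -7/3 - 327 = -988/3 ≈ -329.33)
(d + 1491)*(4696 + r(15)) = (-988/3 + 1491)*(4696 + (51 + 15)) = 3485*(4696 + 66)/3 = (3485/3)*4762 = 16595570/3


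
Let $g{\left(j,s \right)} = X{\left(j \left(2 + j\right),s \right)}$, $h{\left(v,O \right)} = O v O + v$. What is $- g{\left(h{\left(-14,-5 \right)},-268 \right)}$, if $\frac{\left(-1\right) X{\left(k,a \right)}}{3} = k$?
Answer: $395304$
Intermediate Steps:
$h{\left(v,O \right)} = v + v O^{2}$ ($h{\left(v,O \right)} = v O^{2} + v = v + v O^{2}$)
$X{\left(k,a \right)} = - 3 k$
$g{\left(j,s \right)} = - 3 j \left(2 + j\right)$
$- g{\left(h{\left(-14,-5 \right)},-268 \right)} = - \left(-3\right) \left(- 14 \left(1 + \left(-5\right)^{2}\right)\right) \left(2 - 14 \left(1 + \left(-5\right)^{2}\right)\right) = - \left(-3\right) \left(- 14 \left(1 + 25\right)\right) \left(2 - 14 \left(1 + 25\right)\right) = - \left(-3\right) \left(\left(-14\right) 26\right) \left(2 - 364\right) = - \left(-3\right) \left(-364\right) \left(2 - 364\right) = - \left(-3\right) \left(-364\right) \left(-362\right) = \left(-1\right) \left(-395304\right) = 395304$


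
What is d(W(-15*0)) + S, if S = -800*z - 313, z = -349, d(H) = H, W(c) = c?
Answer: 278887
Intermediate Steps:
S = 278887 (S = -800*(-349) - 313 = 279200 - 313 = 278887)
d(W(-15*0)) + S = -15*0 + 278887 = 0 + 278887 = 278887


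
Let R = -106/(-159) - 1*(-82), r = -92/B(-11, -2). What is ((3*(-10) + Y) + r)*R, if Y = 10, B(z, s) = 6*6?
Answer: -50344/27 ≈ -1864.6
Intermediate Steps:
B(z, s) = 36
r = -23/9 (r = -92/36 = -92*1/36 = -23/9 ≈ -2.5556)
R = 248/3 (R = -106*(-1/159) + 82 = 2/3 + 82 = 248/3 ≈ 82.667)
((3*(-10) + Y) + r)*R = ((3*(-10) + 10) - 23/9)*(248/3) = ((-30 + 10) - 23/9)*(248/3) = (-20 - 23/9)*(248/3) = -203/9*248/3 = -50344/27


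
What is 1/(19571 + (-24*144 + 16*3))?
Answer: 1/16163 ≈ 6.1870e-5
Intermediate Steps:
1/(19571 + (-24*144 + 16*3)) = 1/(19571 + (-3456 + 48)) = 1/(19571 - 3408) = 1/16163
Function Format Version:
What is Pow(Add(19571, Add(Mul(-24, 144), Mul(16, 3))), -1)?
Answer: Rational(1, 16163) ≈ 6.1870e-5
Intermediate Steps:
Pow(Add(19571, Add(Mul(-24, 144), Mul(16, 3))), -1) = Pow(Add(19571, Add(-3456, 48)), -1) = Pow(Add(19571, -3408), -1) = Pow(16163, -1) = Rational(1, 16163)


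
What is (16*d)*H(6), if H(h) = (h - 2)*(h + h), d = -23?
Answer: -17664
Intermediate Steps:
H(h) = 2*h*(-2 + h) (H(h) = (-2 + h)*(2*h) = 2*h*(-2 + h))
(16*d)*H(6) = (16*(-23))*(2*6*(-2 + 6)) = -736*6*4 = -368*48 = -17664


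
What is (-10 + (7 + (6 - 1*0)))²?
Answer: 9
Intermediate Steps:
(-10 + (7 + (6 - 1*0)))² = (-10 + (7 + (6 + 0)))² = (-10 + (7 + 6))² = (-10 + 13)² = 3² = 9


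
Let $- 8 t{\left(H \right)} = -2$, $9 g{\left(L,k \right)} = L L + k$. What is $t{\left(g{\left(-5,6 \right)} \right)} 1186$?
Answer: $\frac{593}{2} \approx 296.5$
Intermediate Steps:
$g{\left(L,k \right)} = \frac{k}{9} + \frac{L^{2}}{9}$ ($g{\left(L,k \right)} = \frac{L L + k}{9} = \frac{L^{2} + k}{9} = \frac{k + L^{2}}{9} = \frac{k}{9} + \frac{L^{2}}{9}$)
$t{\left(H \right)} = \frac{1}{4}$ ($t{\left(H \right)} = \left(- \frac{1}{8}\right) \left(-2\right) = \frac{1}{4}$)
$t{\left(g{\left(-5,6 \right)} \right)} 1186 = \frac{1}{4} \cdot 1186 = \frac{593}{2}$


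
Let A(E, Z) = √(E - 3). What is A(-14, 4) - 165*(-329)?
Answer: 54285 + I*√17 ≈ 54285.0 + 4.1231*I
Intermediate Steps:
A(E, Z) = √(-3 + E)
A(-14, 4) - 165*(-329) = √(-3 - 14) - 165*(-329) = √(-17) + 54285 = I*√17 + 54285 = 54285 + I*√17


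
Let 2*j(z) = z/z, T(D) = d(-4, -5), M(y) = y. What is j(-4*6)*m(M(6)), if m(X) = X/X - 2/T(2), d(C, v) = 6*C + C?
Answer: 15/28 ≈ 0.53571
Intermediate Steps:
d(C, v) = 7*C
T(D) = -28 (T(D) = 7*(-4) = -28)
m(X) = 15/14 (m(X) = X/X - 2/(-28) = 1 - 2*(-1/28) = 1 + 1/14 = 15/14)
j(z) = 1/2 (j(z) = (z/z)/2 = (1/2)*1 = 1/2)
j(-4*6)*m(M(6)) = (1/2)*(15/14) = 15/28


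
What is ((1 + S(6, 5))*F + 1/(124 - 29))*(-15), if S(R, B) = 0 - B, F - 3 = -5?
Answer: -2283/19 ≈ -120.16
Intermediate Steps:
F = -2 (F = 3 - 5 = -2)
S(R, B) = -B
((1 + S(6, 5))*F + 1/(124 - 29))*(-15) = ((1 - 1*5)*(-2) + 1/(124 - 29))*(-15) = ((1 - 5)*(-2) + 1/95)*(-15) = (-4*(-2) + 1/95)*(-15) = (8 + 1/95)*(-15) = (761/95)*(-15) = -2283/19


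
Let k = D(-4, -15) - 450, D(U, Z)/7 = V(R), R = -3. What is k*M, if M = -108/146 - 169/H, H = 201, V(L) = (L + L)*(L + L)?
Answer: 1530606/4891 ≈ 312.94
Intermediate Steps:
V(L) = 4*L² (V(L) = (2*L)*(2*L) = 4*L²)
D(U, Z) = 252 (D(U, Z) = 7*(4*(-3)²) = 7*(4*9) = 7*36 = 252)
k = -198 (k = 252 - 450 = -198)
M = -23191/14673 (M = -108/146 - 169/201 = -108*1/146 - 169*1/201 = -54/73 - 169/201 = -23191/14673 ≈ -1.5805)
k*M = -198*(-23191/14673) = 1530606/4891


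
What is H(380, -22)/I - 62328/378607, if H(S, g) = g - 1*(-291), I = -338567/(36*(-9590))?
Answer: 35139963298944/128183836169 ≈ 274.14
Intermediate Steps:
I = 338567/345240 (I = -338567/(-345240) = -338567*(-1/345240) = 338567/345240 ≈ 0.98067)
H(S, g) = 291 + g (H(S, g) = g + 291 = 291 + g)
H(380, -22)/I - 62328/378607 = (291 - 22)/(338567/345240) - 62328/378607 = 269*(345240/338567) - 62328*1/378607 = 92869560/338567 - 62328/378607 = 35139963298944/128183836169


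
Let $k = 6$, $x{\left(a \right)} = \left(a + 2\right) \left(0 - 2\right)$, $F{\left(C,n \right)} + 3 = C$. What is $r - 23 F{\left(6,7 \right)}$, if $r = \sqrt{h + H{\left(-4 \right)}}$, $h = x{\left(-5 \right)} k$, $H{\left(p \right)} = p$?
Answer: $-69 + 4 \sqrt{2} \approx -63.343$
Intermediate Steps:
$F{\left(C,n \right)} = -3 + C$
$x{\left(a \right)} = -4 - 2 a$ ($x{\left(a \right)} = \left(2 + a\right) \left(-2\right) = -4 - 2 a$)
$h = 36$ ($h = \left(-4 - -10\right) 6 = \left(-4 + 10\right) 6 = 6 \cdot 6 = 36$)
$r = 4 \sqrt{2}$ ($r = \sqrt{36 - 4} = \sqrt{32} = 4 \sqrt{2} \approx 5.6569$)
$r - 23 F{\left(6,7 \right)} = 4 \sqrt{2} - 23 \left(-3 + 6\right) = 4 \sqrt{2} - 69 = -69 + 4 \sqrt{2}$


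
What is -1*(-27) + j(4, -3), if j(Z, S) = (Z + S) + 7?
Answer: 35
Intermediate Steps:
j(Z, S) = 7 + S + Z (j(Z, S) = (S + Z) + 7 = 7 + S + Z)
-1*(-27) + j(4, -3) = -1*(-27) + (7 - 3 + 4) = 27 + 8 = 35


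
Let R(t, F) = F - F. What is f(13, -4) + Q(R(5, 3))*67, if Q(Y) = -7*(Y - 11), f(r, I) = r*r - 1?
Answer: 5327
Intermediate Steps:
R(t, F) = 0
f(r, I) = -1 + r**2 (f(r, I) = r**2 - 1 = -1 + r**2)
Q(Y) = 77 - 7*Y (Q(Y) = -7*(-11 + Y) = 77 - 7*Y)
f(13, -4) + Q(R(5, 3))*67 = (-1 + 13**2) + (77 - 7*0)*67 = (-1 + 169) + (77 + 0)*67 = 168 + 77*67 = 168 + 5159 = 5327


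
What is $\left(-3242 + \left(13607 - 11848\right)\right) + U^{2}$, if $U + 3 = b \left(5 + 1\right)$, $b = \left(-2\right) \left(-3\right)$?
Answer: $-394$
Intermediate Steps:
$b = 6$
$U = 33$ ($U = -3 + 6 \left(5 + 1\right) = -3 + 6 \cdot 6 = -3 + 36 = 33$)
$\left(-3242 + \left(13607 - 11848\right)\right) + U^{2} = \left(-3242 + \left(13607 - 11848\right)\right) + 33^{2} = \left(-3242 + 1759\right) + 1089 = -1483 + 1089 = -394$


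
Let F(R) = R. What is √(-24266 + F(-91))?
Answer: I*√24357 ≈ 156.07*I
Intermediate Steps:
√(-24266 + F(-91)) = √(-24266 - 91) = √(-24357) = I*√24357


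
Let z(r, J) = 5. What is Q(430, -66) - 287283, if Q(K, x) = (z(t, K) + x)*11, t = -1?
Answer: -287954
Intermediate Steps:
Q(K, x) = 55 + 11*x (Q(K, x) = (5 + x)*11 = 55 + 11*x)
Q(430, -66) - 287283 = (55 + 11*(-66)) - 287283 = (55 - 726) - 287283 = -671 - 287283 = -287954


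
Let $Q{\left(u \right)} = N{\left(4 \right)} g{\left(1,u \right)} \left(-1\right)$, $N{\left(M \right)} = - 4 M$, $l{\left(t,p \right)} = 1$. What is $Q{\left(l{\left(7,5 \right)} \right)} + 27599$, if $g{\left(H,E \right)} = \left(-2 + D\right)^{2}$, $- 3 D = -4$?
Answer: $\frac{248455}{9} \approx 27606.0$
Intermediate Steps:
$D = \frac{4}{3}$ ($D = \left(- \frac{1}{3}\right) \left(-4\right) = \frac{4}{3} \approx 1.3333$)
$g{\left(H,E \right)} = \frac{4}{9}$ ($g{\left(H,E \right)} = \left(-2 + \frac{4}{3}\right)^{2} = \left(- \frac{2}{3}\right)^{2} = \frac{4}{9}$)
$Q{\left(u \right)} = \frac{64}{9}$ ($Q{\left(u \right)} = \left(-4\right) 4 \cdot \frac{4}{9} \left(-1\right) = \left(-16\right) \frac{4}{9} \left(-1\right) = \left(- \frac{64}{9}\right) \left(-1\right) = \frac{64}{9}$)
$Q{\left(l{\left(7,5 \right)} \right)} + 27599 = \frac{64}{9} + 27599 = \frac{248455}{9}$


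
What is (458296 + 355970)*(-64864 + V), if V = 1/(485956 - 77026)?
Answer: -3599711953119009/68155 ≈ -5.2817e+10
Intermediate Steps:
V = 1/408930 ≈ 2.4454e-6
(458296 + 355970)*(-64864 + V) = (458296 + 355970)*(-64864 + 1/408930) = 814266*(-26524835519/408930) = -3599711953119009/68155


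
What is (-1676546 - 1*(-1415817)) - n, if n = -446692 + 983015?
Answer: -797052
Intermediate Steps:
n = 536323
(-1676546 - 1*(-1415817)) - n = (-1676546 - 1*(-1415817)) - 1*536323 = (-1676546 + 1415817) - 536323 = -260729 - 536323 = -797052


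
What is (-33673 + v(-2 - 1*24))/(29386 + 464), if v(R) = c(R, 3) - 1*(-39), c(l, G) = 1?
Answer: -11211/9950 ≈ -1.1267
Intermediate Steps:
v(R) = 40 (v(R) = 1 - 1*(-39) = 1 + 39 = 40)
(-33673 + v(-2 - 1*24))/(29386 + 464) = (-33673 + 40)/(29386 + 464) = -33633/29850 = -33633*1/29850 = -11211/9950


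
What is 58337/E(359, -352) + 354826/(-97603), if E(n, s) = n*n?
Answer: -40036463495/12579172243 ≈ -3.1828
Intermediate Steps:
E(n, s) = n**2
58337/E(359, -352) + 354826/(-97603) = 58337/(359**2) + 354826/(-97603) = 58337/128881 + 354826*(-1/97603) = 58337*(1/128881) - 354826/97603 = 58337/128881 - 354826/97603 = -40036463495/12579172243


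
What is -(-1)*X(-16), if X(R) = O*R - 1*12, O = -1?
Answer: 4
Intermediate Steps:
X(R) = -12 - R (X(R) = -R - 1*12 = -R - 12 = -12 - R)
-(-1)*X(-16) = -(-1)*(-12 - 1*(-16)) = -(-1)*(-12 + 16) = -(-1)*4 = -1*(-4) = 4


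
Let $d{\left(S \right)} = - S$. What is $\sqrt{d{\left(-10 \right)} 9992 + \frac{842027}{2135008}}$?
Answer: $\frac{\sqrt{28466440812998506}}{533752} \approx 316.1$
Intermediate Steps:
$\sqrt{d{\left(-10 \right)} 9992 + \frac{842027}{2135008}} = \sqrt{\left(-1\right) \left(-10\right) 9992 + \frac{842027}{2135008}} = \sqrt{10 \cdot 9992 + 842027 \cdot \frac{1}{2135008}} = \sqrt{99920 + \frac{842027}{2135008}} = \sqrt{\frac{213330841387}{2135008}} = \frac{\sqrt{28466440812998506}}{533752}$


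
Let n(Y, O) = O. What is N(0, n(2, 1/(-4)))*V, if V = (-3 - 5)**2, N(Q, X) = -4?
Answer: -256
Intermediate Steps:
V = 64 (V = (-8)**2 = 64)
N(0, n(2, 1/(-4)))*V = -4*64 = -256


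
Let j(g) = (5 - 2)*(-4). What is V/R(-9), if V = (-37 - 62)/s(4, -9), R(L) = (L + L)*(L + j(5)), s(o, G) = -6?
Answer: 11/252 ≈ 0.043651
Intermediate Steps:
j(g) = -12 (j(g) = 3*(-4) = -12)
R(L) = 2*L*(-12 + L) (R(L) = (L + L)*(L - 12) = (2*L)*(-12 + L) = 2*L*(-12 + L))
V = 33/2 (V = (-37 - 62)/(-6) = -99*(-1/6) = 33/2 ≈ 16.500)
V/R(-9) = (33/2)/(2*(-9)*(-12 - 9)) = (33/2)/(2*(-9)*(-21)) = (33/2)/378 = (1/378)*(33/2) = 11/252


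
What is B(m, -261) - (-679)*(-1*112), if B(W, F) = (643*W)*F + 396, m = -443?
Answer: 74269937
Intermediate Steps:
B(W, F) = 396 + 643*F*W (B(W, F) = 643*F*W + 396 = 396 + 643*F*W)
B(m, -261) - (-679)*(-1*112) = (396 + 643*(-261)*(-443)) - (-679)*(-1*112) = (396 + 74345589) - (-679)*(-112) = 74345985 - 1*76048 = 74345985 - 76048 = 74269937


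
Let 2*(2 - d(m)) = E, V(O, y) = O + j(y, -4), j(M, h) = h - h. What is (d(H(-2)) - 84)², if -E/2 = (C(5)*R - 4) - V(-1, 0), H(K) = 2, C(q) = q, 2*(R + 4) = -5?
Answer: 55225/4 ≈ 13806.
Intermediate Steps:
R = -13/2 (R = -4 + (½)*(-5) = -4 - 5/2 = -13/2 ≈ -6.5000)
j(M, h) = 0
V(O, y) = O (V(O, y) = O + 0 = O)
E = 71 (E = -2*((5*(-13/2) - 4) - 1*(-1)) = -2*((-65/2 - 4) + 1) = -2*(-73/2 + 1) = -2*(-71/2) = 71)
d(m) = -67/2 (d(m) = 2 - ½*71 = 2 - 71/2 = -67/2)
(d(H(-2)) - 84)² = (-67/2 - 84)² = (-235/2)² = 55225/4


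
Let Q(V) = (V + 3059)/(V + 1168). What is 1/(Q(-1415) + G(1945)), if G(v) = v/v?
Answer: -247/1397 ≈ -0.17681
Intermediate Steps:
Q(V) = (3059 + V)/(1168 + V)
G(v) = 1
1/(Q(-1415) + G(1945)) = 1/((3059 - 1415)/(1168 - 1415) + 1) = 1/(1644/(-247) + 1) = 1/(-1/247*1644 + 1) = 1/(-1644/247 + 1) = 1/(-1397/247) = -247/1397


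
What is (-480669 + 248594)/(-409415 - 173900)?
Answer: 46415/116663 ≈ 0.39786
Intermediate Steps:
(-480669 + 248594)/(-409415 - 173900) = -232075/(-583315) = -232075*(-1/583315) = 46415/116663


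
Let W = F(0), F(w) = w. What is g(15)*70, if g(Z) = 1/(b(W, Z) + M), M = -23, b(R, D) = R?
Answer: -70/23 ≈ -3.0435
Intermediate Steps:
W = 0
g(Z) = -1/23 (g(Z) = 1/(0 - 23) = 1/(-23) = -1/23)
g(15)*70 = -1/23*70 = -70/23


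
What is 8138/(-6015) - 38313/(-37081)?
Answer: -6482953/20276565 ≈ -0.31973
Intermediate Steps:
8138/(-6015) - 38313/(-37081) = 8138*(-1/6015) - 38313*(-1/37081) = -8138/6015 + 3483/3371 = -6482953/20276565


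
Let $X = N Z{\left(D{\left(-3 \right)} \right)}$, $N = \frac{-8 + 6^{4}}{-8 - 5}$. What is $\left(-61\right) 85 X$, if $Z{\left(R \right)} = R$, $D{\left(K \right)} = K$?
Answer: $- \frac{20034840}{13} \approx -1.5411 \cdot 10^{6}$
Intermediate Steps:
$N = - \frac{1288}{13}$ ($N = \frac{-8 + 1296}{-13} = 1288 \left(- \frac{1}{13}\right) = - \frac{1288}{13} \approx -99.077$)
$X = \frac{3864}{13}$ ($X = \left(- \frac{1288}{13}\right) \left(-3\right) = \frac{3864}{13} \approx 297.23$)
$\left(-61\right) 85 X = \left(-61\right) 85 \cdot \frac{3864}{13} = \left(-5185\right) \frac{3864}{13} = - \frac{20034840}{13}$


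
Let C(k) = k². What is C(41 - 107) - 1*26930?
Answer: -22574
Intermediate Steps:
C(41 - 107) - 1*26930 = (41 - 107)² - 1*26930 = (-66)² - 26930 = 4356 - 26930 = -22574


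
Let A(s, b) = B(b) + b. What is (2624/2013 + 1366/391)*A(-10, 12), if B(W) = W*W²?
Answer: 2189930360/262361 ≈ 8347.0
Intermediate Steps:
B(W) = W³
A(s, b) = b + b³ (A(s, b) = b³ + b = b + b³)
(2624/2013 + 1366/391)*A(-10, 12) = (2624/2013 + 1366/391)*(12 + 12³) = (2624*(1/2013) + 1366*(1/391))*(12 + 1728) = (2624/2013 + 1366/391)*1740 = (3775742/787083)*1740 = 2189930360/262361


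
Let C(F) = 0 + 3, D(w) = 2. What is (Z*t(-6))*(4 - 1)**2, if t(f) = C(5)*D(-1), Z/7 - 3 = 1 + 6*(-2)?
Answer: -3024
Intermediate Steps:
C(F) = 3
Z = -56 (Z = 21 + 7*(1 + 6*(-2)) = 21 + 7*(1 - 12) = 21 + 7*(-11) = 21 - 77 = -56)
t(f) = 6 (t(f) = 3*2 = 6)
(Z*t(-6))*(4 - 1)**2 = (-56*6)*(4 - 1)**2 = -336*3**2 = -336*9 = -3024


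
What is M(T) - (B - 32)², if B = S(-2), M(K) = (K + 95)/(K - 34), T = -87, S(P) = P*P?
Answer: -94872/121 ≈ -784.07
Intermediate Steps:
S(P) = P²
M(K) = (95 + K)/(-34 + K)
B = 4 (B = (-2)² = 4)
M(T) - (B - 32)² = (95 - 87)/(-34 - 87) - (4 - 32)² = 8/(-121) - 1*(-28)² = -1/121*8 - 1*784 = -8/121 - 784 = -94872/121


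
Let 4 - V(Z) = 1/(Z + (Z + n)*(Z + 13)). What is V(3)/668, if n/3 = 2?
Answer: 587/98196 ≈ 0.0059778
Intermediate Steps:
n = 6 (n = 3*2 = 6)
V(Z) = 4 - 1/(Z + (6 + Z)*(13 + Z)) (V(Z) = 4 - 1/(Z + (Z + 6)*(Z + 13)) = 4 - 1/(Z + (6 + Z)*(13 + Z)))
V(3)/668 = ((311 + 4*3² + 80*3)/(78 + 3² + 20*3))/668 = ((311 + 4*9 + 240)/(78 + 9 + 60))*(1/668) = ((311 + 36 + 240)/147)*(1/668) = ((1/147)*587)*(1/668) = (587/147)*(1/668) = 587/98196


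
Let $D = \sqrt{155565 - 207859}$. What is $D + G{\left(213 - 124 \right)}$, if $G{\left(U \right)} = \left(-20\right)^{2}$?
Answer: $400 + i \sqrt{52294} \approx 400.0 + 228.68 i$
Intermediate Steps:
$G{\left(U \right)} = 400$
$D = i \sqrt{52294}$ ($D = \sqrt{-52294} = i \sqrt{52294} \approx 228.68 i$)
$D + G{\left(213 - 124 \right)} = i \sqrt{52294} + 400 = 400 + i \sqrt{52294}$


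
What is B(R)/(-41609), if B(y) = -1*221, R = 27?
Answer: 221/41609 ≈ 0.0053113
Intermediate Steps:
B(y) = -221
B(R)/(-41609) = -221/(-41609) = -221*(-1/41609) = 221/41609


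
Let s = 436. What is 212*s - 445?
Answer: 91987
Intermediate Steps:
212*s - 445 = 212*436 - 445 = 92432 - 445 = 91987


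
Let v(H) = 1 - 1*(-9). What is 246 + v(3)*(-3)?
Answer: 216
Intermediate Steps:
v(H) = 10 (v(H) = 1 + 9 = 10)
246 + v(3)*(-3) = 246 + 10*(-3) = 246 - 30 = 216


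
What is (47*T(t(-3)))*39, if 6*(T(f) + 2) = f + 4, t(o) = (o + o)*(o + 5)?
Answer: -6110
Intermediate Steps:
t(o) = 2*o*(5 + o) (t(o) = (2*o)*(5 + o) = 2*o*(5 + o))
T(f) = -4/3 + f/6 (T(f) = -2 + (f + 4)/6 = -2 + (4 + f)/6 = -2 + (2/3 + f/6) = -4/3 + f/6)
(47*T(t(-3)))*39 = (47*(-4/3 + (2*(-3)*(5 - 3))/6))*39 = (47*(-4/3 + (2*(-3)*2)/6))*39 = (47*(-4/3 + (1/6)*(-12)))*39 = (47*(-4/3 - 2))*39 = (47*(-10/3))*39 = -470/3*39 = -6110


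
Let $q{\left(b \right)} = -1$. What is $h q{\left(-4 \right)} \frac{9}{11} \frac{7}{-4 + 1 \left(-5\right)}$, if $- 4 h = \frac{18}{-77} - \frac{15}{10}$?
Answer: $\frac{267}{968} \approx 0.27583$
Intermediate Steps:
$h = \frac{267}{616}$ ($h = - \frac{\frac{18}{-77} - \frac{15}{10}}{4} = - \frac{18 \left(- \frac{1}{77}\right) - \frac{3}{2}}{4} = - \frac{- \frac{18}{77} - \frac{3}{2}}{4} = \left(- \frac{1}{4}\right) \left(- \frac{267}{154}\right) = \frac{267}{616} \approx 0.43344$)
$h q{\left(-4 \right)} \frac{9}{11} \frac{7}{-4 + 1 \left(-5\right)} = \frac{267 - \frac{9}{11} \frac{7}{-4 + 1 \left(-5\right)}}{616} = \frac{267 - \frac{9}{11} \frac{7}{-4 - 5}}{616} = \frac{267 \left(-1\right) \frac{9}{11} \frac{7}{-9}}{616} = \frac{267 \left(- \frac{9 \cdot 7 \left(- \frac{1}{9}\right)}{11}\right)}{616} = \frac{267 \left(\left(- \frac{9}{11}\right) \left(- \frac{7}{9}\right)\right)}{616} = \frac{267}{616} \cdot \frac{7}{11} = \frac{267}{968}$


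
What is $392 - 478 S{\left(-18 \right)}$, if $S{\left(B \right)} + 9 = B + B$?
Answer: $21902$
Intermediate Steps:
$S{\left(B \right)} = -9 + 2 B$ ($S{\left(B \right)} = -9 + \left(B + B\right) = -9 + 2 B$)
$392 - 478 S{\left(-18 \right)} = 392 - 478 \left(-9 + 2 \left(-18\right)\right) = 392 - 478 \left(-9 - 36\right) = 392 - -21510 = 392 + 21510 = 21902$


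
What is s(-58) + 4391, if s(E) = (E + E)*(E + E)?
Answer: 17847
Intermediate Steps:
s(E) = 4*E² (s(E) = (2*E)*(2*E) = 4*E²)
s(-58) + 4391 = 4*(-58)² + 4391 = 4*3364 + 4391 = 13456 + 4391 = 17847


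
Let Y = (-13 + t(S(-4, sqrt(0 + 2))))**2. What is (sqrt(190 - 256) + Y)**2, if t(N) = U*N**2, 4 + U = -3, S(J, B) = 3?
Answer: (5776 + I*sqrt(66))**2 ≈ 3.3362e+7 + 9.385e+4*I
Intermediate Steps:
U = -7 (U = -4 - 3 = -7)
t(N) = -7*N**2
Y = 5776 (Y = (-13 - 7*3**2)**2 = (-13 - 7*9)**2 = (-13 - 63)**2 = (-76)**2 = 5776)
(sqrt(190 - 256) + Y)**2 = (sqrt(190 - 256) + 5776)**2 = (sqrt(-66) + 5776)**2 = (I*sqrt(66) + 5776)**2 = (5776 + I*sqrt(66))**2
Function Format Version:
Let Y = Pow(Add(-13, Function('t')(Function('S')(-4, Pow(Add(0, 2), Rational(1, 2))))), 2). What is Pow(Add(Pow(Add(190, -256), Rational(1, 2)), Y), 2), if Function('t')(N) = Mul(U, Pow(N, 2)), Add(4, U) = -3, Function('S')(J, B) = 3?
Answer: Pow(Add(5776, Mul(I, Pow(66, Rational(1, 2)))), 2) ≈ Add(3.3362e+7, Mul(9.385e+4, I))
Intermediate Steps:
U = -7 (U = Add(-4, -3) = -7)
Function('t')(N) = Mul(-7, Pow(N, 2))
Y = 5776 (Y = Pow(Add(-13, Mul(-7, Pow(3, 2))), 2) = Pow(Add(-13, Mul(-7, 9)), 2) = Pow(Add(-13, -63), 2) = Pow(-76, 2) = 5776)
Pow(Add(Pow(Add(190, -256), Rational(1, 2)), Y), 2) = Pow(Add(Pow(Add(190, -256), Rational(1, 2)), 5776), 2) = Pow(Add(Pow(-66, Rational(1, 2)), 5776), 2) = Pow(Add(Mul(I, Pow(66, Rational(1, 2))), 5776), 2) = Pow(Add(5776, Mul(I, Pow(66, Rational(1, 2)))), 2)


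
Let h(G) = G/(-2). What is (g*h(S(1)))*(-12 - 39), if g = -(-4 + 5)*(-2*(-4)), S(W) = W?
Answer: -204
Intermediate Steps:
g = -8 ≈ -8.0000
h(G) = -G/2 (h(G) = G*(-½) = -G/2)
(g*h(S(1)))*(-12 - 39) = (-(-4))*(-12 - 39) = -8*(-½)*(-51) = 4*(-51) = -204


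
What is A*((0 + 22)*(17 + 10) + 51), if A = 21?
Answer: 13545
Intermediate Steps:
A*((0 + 22)*(17 + 10) + 51) = 21*((0 + 22)*(17 + 10) + 51) = 21*(22*27 + 51) = 21*(594 + 51) = 21*645 = 13545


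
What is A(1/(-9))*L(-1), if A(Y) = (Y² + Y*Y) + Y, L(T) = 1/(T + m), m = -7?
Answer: 7/648 ≈ 0.010802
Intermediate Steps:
L(T) = 1/(-7 + T) (L(T) = 1/(T - 7) = 1/(-7 + T))
A(Y) = Y + 2*Y² (A(Y) = (Y² + Y²) + Y = 2*Y² + Y = Y + 2*Y²)
A(1/(-9))*L(-1) = ((1 + 2/(-9))/(-9))/(-7 - 1) = -(1 + 2*(-⅑))/9/(-8) = -(1 - 2/9)/9*(-⅛) = -⅑*7/9*(-⅛) = -7/81*(-⅛) = 7/648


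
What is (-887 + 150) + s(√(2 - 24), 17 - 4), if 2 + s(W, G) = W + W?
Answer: -739 + 2*I*√22 ≈ -739.0 + 9.3808*I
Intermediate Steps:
s(W, G) = -2 + 2*W (s(W, G) = -2 + (W + W) = -2 + 2*W)
(-887 + 150) + s(√(2 - 24), 17 - 4) = (-887 + 150) + (-2 + 2*√(2 - 24)) = -737 + (-2 + 2*√(-22)) = -737 + (-2 + 2*(I*√22)) = -737 + (-2 + 2*I*√22) = -739 + 2*I*√22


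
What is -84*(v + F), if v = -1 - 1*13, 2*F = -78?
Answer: 4452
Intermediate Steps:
F = -39 (F = (½)*(-78) = -39)
v = -14 (v = -1 - 13 = -14)
-84*(v + F) = -84*(-14 - 39) = -84*(-53) = 4452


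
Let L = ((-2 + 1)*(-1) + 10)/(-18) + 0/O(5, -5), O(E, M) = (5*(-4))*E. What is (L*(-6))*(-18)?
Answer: -66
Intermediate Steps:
O(E, M) = -20*E
L = -11/18 (L = ((-2 + 1)*(-1) + 10)/(-18) + 0/((-20*5)) = (-1*(-1) + 10)*(-1/18) + 0/(-100) = (1 + 10)*(-1/18) + 0*(-1/100) = 11*(-1/18) + 0 = -11/18 + 0 = -11/18 ≈ -0.61111)
(L*(-6))*(-18) = -11/18*(-6)*(-18) = (11/3)*(-18) = -66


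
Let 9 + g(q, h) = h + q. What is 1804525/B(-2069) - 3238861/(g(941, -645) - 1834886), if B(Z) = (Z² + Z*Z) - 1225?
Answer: 31036191862192/15704712315903 ≈ 1.9762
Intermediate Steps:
g(q, h) = -9 + h + q (g(q, h) = -9 + (h + q) = -9 + h + q)
B(Z) = -1225 + 2*Z² (B(Z) = (Z² + Z²) - 1225 = 2*Z² - 1225 = -1225 + 2*Z²)
1804525/B(-2069) - 3238861/(g(941, -645) - 1834886) = 1804525/(-1225 + 2*(-2069)²) - 3238861/((-9 - 645 + 941) - 1834886) = 1804525/(-1225 + 2*4280761) - 3238861/(287 - 1834886) = 1804525/(-1225 + 8561522) - 3238861/(-1834599) = 1804525/8560297 - 3238861*(-1/1834599) = 1804525*(1/8560297) + 3238861/1834599 = 1804525/8560297 + 3238861/1834599 = 31036191862192/15704712315903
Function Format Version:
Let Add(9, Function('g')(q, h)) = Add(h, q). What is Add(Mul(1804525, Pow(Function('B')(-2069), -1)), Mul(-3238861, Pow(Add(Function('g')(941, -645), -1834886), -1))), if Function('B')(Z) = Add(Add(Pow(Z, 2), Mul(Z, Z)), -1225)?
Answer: Rational(31036191862192, 15704712315903) ≈ 1.9762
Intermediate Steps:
Function('g')(q, h) = Add(-9, h, q) (Function('g')(q, h) = Add(-9, Add(h, q)) = Add(-9, h, q))
Function('B')(Z) = Add(-1225, Mul(2, Pow(Z, 2))) (Function('B')(Z) = Add(Add(Pow(Z, 2), Pow(Z, 2)), -1225) = Add(Mul(2, Pow(Z, 2)), -1225) = Add(-1225, Mul(2, Pow(Z, 2))))
Add(Mul(1804525, Pow(Function('B')(-2069), -1)), Mul(-3238861, Pow(Add(Function('g')(941, -645), -1834886), -1))) = Add(Mul(1804525, Pow(Add(-1225, Mul(2, Pow(-2069, 2))), -1)), Mul(-3238861, Pow(Add(Add(-9, -645, 941), -1834886), -1))) = Add(Mul(1804525, Pow(Add(-1225, Mul(2, 4280761)), -1)), Mul(-3238861, Pow(Add(287, -1834886), -1))) = Add(Mul(1804525, Pow(Add(-1225, 8561522), -1)), Mul(-3238861, Pow(-1834599, -1))) = Add(Mul(1804525, Pow(8560297, -1)), Mul(-3238861, Rational(-1, 1834599))) = Add(Mul(1804525, Rational(1, 8560297)), Rational(3238861, 1834599)) = Add(Rational(1804525, 8560297), Rational(3238861, 1834599)) = Rational(31036191862192, 15704712315903)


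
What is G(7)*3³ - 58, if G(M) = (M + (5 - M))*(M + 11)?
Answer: 2372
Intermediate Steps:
G(M) = 55 + 5*M (G(M) = 5*(11 + M) = 55 + 5*M)
G(7)*3³ - 58 = (55 + 5*7)*3³ - 58 = (55 + 35)*27 - 58 = 90*27 - 58 = 2430 - 58 = 2372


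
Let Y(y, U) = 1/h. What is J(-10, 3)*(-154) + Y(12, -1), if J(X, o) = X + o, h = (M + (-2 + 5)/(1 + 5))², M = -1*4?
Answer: 52826/49 ≈ 1078.1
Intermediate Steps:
M = -4
h = 49/4 (h = (-4 + (-2 + 5)/(1 + 5))² = (-4 + 3/6)² = (-4 + 3*(⅙))² = (-4 + ½)² = (-7/2)² = 49/4 ≈ 12.250)
Y(y, U) = 4/49 (Y(y, U) = 1/(49/4) = 4/49)
J(-10, 3)*(-154) + Y(12, -1) = (-10 + 3)*(-154) + 4/49 = -7*(-154) + 4/49 = 1078 + 4/49 = 52826/49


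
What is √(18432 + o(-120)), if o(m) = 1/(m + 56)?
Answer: √1179647/8 ≈ 135.76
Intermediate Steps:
o(m) = 1/(56 + m)
√(18432 + o(-120)) = √(18432 + 1/(56 - 120)) = √(18432 + 1/(-64)) = √(18432 - 1/64) = √(1179647/64) = √1179647/8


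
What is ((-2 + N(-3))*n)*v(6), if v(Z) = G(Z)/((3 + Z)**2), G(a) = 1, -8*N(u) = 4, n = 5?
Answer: -25/162 ≈ -0.15432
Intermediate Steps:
N(u) = -1/2 (N(u) = -1/8*4 = -1/2)
v(Z) = (3 + Z)**(-2) (v(Z) = 1/(3 + Z)**2 = (3 + Z)**(-2))
((-2 + N(-3))*n)*v(6) = ((-2 - 1/2)*5)/(3 + 6)**2 = -5/2*5/9**2 = -25/2*1/81 = -25/162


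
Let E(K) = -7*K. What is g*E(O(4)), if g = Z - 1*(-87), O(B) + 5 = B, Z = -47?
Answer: 280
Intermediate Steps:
O(B) = -5 + B
g = 40 (g = -47 - 1*(-87) = -47 + 87 = 40)
g*E(O(4)) = 40*(-7*(-5 + 4)) = 40*(-7*(-1)) = 40*7 = 280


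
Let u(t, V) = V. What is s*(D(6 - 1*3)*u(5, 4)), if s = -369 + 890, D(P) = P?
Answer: 6252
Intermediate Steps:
s = 521
s*(D(6 - 1*3)*u(5, 4)) = 521*((6 - 1*3)*4) = 521*((6 - 3)*4) = 521*(3*4) = 521*12 = 6252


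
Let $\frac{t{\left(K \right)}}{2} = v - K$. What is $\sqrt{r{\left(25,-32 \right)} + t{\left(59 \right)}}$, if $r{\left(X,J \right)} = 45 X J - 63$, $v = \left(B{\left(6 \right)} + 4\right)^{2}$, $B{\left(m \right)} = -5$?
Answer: $11 i \sqrt{299} \approx 190.21 i$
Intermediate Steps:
$v = 1$ ($v = \left(-5 + 4\right)^{2} = \left(-1\right)^{2} = 1$)
$r{\left(X,J \right)} = -63 + 45 J X$ ($r{\left(X,J \right)} = 45 J X - 63 = -63 + 45 J X$)
$t{\left(K \right)} = 2 - 2 K$ ($t{\left(K \right)} = 2 \left(1 - K\right) = 2 - 2 K$)
$\sqrt{r{\left(25,-32 \right)} + t{\left(59 \right)}} = \sqrt{\left(-63 + 45 \left(-32\right) 25\right) + \left(2 - 118\right)} = \sqrt{\left(-63 - 36000\right) + \left(2 - 118\right)} = \sqrt{-36063 - 116} = \sqrt{-36179} = 11 i \sqrt{299}$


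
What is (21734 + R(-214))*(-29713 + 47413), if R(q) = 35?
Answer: 385311300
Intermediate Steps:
(21734 + R(-214))*(-29713 + 47413) = (21734 + 35)*(-29713 + 47413) = 21769*17700 = 385311300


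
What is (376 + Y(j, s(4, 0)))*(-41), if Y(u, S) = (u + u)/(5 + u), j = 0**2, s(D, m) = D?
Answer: -15416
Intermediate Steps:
j = 0
Y(u, S) = 2*u/(5 + u) (Y(u, S) = (2*u)/(5 + u) = 2*u/(5 + u))
(376 + Y(j, s(4, 0)))*(-41) = (376 + 2*0/(5 + 0))*(-41) = (376 + 2*0/5)*(-41) = (376 + 2*0*(1/5))*(-41) = (376 + 0)*(-41) = 376*(-41) = -15416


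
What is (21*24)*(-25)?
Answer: -12600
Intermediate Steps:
(21*24)*(-25) = 504*(-25) = -12600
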